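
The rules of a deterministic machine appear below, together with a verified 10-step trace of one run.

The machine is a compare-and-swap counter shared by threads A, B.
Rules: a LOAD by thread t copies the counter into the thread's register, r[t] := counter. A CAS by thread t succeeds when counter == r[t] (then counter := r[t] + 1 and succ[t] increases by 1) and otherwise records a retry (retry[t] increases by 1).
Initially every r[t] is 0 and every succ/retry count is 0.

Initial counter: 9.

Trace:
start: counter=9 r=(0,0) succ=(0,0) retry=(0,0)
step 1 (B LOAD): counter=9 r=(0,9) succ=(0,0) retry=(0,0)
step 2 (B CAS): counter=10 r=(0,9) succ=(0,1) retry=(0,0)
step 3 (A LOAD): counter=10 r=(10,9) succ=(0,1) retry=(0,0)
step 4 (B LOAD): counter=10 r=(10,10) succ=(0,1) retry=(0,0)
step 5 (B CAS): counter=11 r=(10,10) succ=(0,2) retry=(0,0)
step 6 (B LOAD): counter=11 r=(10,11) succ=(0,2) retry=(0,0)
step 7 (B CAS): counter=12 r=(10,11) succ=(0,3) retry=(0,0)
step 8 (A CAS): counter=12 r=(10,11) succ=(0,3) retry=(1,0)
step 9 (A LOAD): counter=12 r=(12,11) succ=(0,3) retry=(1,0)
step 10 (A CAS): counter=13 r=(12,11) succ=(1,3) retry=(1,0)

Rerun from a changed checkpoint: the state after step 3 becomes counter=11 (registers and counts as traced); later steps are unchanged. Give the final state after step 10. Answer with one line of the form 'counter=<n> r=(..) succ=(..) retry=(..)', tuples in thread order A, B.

state after step 3 := counter=11 r=(10,9) succ=(0,1) retry=(0,0)
step 4 (B LOAD): counter=11 r=(10,11) succ=(0,1) retry=(0,0)
step 5 (B CAS): counter=12 r=(10,11) succ=(0,2) retry=(0,0)
step 6 (B LOAD): counter=12 r=(10,12) succ=(0,2) retry=(0,0)
step 7 (B CAS): counter=13 r=(10,12) succ=(0,3) retry=(0,0)
step 8 (A CAS): counter=13 r=(10,12) succ=(0,3) retry=(1,0)
step 9 (A LOAD): counter=13 r=(13,12) succ=(0,3) retry=(1,0)
step 10 (A CAS): counter=14 r=(13,12) succ=(1,3) retry=(1,0)

counter=14 r=(13,12) succ=(1,3) retry=(1,0)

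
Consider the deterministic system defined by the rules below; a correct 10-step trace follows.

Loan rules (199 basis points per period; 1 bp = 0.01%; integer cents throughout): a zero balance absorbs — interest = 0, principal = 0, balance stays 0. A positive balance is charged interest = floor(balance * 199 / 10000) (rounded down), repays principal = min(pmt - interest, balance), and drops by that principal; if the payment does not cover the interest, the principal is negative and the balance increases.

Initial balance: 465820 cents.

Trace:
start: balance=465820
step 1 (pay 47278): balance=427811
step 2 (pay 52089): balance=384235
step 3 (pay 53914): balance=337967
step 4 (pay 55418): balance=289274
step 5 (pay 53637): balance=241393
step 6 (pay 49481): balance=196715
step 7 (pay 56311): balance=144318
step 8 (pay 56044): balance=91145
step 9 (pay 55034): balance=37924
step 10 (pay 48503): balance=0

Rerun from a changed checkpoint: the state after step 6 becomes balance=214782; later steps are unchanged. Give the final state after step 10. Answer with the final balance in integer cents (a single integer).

state after step 6 := balance=214782
step 7 (pay 56311): balance=162745
step 8 (pay 56044): balance=109939
step 9 (pay 55034): balance=57092
step 10 (pay 48503): balance=9725

9725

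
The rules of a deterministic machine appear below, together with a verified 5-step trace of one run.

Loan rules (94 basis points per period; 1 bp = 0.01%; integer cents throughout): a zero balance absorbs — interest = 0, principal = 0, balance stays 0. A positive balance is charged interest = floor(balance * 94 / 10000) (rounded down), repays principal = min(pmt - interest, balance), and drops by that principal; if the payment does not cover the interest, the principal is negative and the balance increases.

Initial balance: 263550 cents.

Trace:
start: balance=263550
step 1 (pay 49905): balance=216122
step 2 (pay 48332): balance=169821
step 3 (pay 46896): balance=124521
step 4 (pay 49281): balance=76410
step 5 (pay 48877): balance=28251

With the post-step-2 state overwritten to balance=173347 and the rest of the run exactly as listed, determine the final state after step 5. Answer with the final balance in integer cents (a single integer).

state after step 2 := balance=173347
step 3 (pay 46896): balance=128080
step 4 (pay 49281): balance=80002
step 5 (pay 48877): balance=31877

31877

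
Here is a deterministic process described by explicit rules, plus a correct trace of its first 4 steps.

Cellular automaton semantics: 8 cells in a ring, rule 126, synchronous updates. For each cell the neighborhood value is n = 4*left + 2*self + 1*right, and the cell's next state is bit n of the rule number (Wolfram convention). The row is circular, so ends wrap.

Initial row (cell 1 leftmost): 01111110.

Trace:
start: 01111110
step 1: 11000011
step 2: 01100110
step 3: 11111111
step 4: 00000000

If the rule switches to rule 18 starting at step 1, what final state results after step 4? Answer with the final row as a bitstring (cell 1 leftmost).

00011000

(re-executing steps 1..4 under rule 18; state before step 1: 01111110)
step 1: 10000001
step 2: 01000010
step 3: 10100101
step 4: 00011000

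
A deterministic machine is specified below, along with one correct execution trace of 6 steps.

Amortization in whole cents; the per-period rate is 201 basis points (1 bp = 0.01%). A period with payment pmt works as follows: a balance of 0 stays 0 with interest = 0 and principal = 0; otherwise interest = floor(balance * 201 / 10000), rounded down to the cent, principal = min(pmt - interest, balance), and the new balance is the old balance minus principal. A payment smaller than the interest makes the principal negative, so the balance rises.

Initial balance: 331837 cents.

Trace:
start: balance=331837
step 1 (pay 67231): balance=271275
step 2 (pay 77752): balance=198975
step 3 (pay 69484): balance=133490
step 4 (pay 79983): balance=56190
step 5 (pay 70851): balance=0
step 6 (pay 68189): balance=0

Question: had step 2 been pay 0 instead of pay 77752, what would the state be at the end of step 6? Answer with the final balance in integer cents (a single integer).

2200

(re-executing from step 2 with the substitution; state before step 2: balance=271275)
step 2 (pay 0): balance=276727
step 3 (pay 69484): balance=212805
step 4 (pay 79983): balance=137099
step 5 (pay 70851): balance=69003
step 6 (pay 68189): balance=2200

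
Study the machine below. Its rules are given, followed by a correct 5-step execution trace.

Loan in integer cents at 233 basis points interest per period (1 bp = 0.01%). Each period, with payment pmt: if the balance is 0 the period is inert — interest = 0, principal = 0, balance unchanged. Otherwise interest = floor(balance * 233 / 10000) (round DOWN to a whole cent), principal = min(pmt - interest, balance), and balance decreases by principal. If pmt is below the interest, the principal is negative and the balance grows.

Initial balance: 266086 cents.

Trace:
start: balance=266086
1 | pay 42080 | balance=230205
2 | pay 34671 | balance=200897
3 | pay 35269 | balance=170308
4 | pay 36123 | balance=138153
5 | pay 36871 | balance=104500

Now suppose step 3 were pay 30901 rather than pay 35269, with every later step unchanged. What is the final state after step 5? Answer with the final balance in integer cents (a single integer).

(re-executing from step 3 with the substitution; state before step 3: balance=200897)
3 | pay 30901 | balance=174676
4 | pay 36123 | balance=142622
5 | pay 36871 | balance=109074

109074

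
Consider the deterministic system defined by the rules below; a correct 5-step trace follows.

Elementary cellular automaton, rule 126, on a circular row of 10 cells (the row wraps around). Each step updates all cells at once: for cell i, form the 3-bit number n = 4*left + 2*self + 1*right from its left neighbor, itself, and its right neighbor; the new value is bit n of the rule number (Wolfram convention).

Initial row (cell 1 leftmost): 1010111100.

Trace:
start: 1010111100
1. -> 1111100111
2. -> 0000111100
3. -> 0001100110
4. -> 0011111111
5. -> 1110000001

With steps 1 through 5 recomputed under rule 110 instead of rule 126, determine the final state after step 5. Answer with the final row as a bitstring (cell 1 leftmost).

(re-executing steps 1..5 under rule 110; state before step 1: 1010111100)
1. -> 1111100101
2. -> 0000101111
3. -> 0001111001
4. -> 0011001011
5. -> 0111011111

0111011111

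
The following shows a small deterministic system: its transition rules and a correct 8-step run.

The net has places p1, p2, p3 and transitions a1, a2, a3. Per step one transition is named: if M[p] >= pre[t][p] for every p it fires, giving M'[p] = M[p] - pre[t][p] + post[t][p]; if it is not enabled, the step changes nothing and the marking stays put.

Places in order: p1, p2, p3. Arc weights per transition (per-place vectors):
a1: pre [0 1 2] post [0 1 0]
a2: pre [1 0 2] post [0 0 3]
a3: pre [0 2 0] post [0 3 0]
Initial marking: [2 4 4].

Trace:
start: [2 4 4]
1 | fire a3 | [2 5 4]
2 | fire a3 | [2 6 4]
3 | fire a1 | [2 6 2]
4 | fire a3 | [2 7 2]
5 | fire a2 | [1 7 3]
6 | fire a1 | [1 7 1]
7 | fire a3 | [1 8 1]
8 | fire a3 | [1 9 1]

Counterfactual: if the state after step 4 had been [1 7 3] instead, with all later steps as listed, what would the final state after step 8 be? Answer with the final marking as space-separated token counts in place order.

0 9 2

state after step 4 := [1 7 3]
5 | fire a2 | [0 7 4]
6 | fire a1 | [0 7 2]
7 | fire a3 | [0 8 2]
8 | fire a3 | [0 9 2]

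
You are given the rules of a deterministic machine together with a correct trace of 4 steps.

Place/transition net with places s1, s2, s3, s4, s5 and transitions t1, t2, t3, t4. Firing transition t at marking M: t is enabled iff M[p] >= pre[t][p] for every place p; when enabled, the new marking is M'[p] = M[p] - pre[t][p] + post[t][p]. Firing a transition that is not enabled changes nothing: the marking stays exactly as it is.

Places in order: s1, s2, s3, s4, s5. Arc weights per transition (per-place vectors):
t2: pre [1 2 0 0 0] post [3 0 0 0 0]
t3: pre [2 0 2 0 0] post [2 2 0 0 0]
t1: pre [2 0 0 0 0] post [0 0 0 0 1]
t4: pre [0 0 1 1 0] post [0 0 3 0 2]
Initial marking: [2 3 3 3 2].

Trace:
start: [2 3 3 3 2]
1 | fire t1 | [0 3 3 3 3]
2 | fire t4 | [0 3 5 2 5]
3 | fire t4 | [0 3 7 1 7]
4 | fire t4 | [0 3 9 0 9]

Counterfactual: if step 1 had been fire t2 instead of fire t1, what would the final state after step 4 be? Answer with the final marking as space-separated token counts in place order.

4 1 9 0 8

(re-executing from step 1 with the substitution; state before step 1: [2 3 3 3 2])
1 | fire t2 | [4 1 3 3 2]
2 | fire t4 | [4 1 5 2 4]
3 | fire t4 | [4 1 7 1 6]
4 | fire t4 | [4 1 9 0 8]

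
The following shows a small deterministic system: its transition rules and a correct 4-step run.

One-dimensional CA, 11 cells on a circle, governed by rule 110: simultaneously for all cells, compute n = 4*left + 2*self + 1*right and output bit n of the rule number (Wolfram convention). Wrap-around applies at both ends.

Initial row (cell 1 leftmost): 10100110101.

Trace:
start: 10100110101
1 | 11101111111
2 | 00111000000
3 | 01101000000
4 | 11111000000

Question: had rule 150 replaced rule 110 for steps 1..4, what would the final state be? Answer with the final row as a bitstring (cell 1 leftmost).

10010111100

(re-executing steps 1..4 under rule 150; state before step 1: 10100110101)
1 | 00111000100
2 | 01010101110
3 | 11010100101
4 | 10010111100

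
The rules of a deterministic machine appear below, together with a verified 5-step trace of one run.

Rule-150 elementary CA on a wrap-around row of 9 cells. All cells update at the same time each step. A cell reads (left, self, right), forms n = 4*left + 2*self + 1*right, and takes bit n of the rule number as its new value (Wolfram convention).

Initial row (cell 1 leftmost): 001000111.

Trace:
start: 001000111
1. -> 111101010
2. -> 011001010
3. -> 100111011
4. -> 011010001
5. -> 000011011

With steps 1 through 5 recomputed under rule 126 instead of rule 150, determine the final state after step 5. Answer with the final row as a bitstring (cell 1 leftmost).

000011110

(re-executing steps 1..5 under rule 126; state before step 1: 001000111)
1. -> 111101101
2. -> 000111111
3. -> 101100001
4. -> 111110011
5. -> 000011110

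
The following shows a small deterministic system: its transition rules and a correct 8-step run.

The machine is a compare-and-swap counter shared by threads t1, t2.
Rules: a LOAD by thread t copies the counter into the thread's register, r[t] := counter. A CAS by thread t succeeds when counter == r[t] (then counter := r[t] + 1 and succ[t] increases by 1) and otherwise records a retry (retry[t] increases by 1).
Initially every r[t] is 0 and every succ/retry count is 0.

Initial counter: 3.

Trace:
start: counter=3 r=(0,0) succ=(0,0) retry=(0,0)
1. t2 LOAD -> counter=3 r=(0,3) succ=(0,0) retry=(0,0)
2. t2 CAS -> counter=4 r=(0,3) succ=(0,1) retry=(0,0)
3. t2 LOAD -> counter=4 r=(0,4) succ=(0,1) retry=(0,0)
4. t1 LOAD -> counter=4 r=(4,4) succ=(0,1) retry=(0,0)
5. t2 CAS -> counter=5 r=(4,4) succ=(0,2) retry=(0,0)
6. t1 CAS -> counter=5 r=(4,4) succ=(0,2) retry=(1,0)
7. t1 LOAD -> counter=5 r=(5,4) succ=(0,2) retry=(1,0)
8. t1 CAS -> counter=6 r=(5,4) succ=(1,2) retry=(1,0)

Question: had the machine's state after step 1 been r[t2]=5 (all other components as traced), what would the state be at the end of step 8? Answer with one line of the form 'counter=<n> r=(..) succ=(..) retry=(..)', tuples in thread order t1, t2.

state after step 1 := counter=3 r=(0,5) succ=(0,0) retry=(0,0)
2. t2 CAS -> counter=3 r=(0,5) succ=(0,0) retry=(0,1)
3. t2 LOAD -> counter=3 r=(0,3) succ=(0,0) retry=(0,1)
4. t1 LOAD -> counter=3 r=(3,3) succ=(0,0) retry=(0,1)
5. t2 CAS -> counter=4 r=(3,3) succ=(0,1) retry=(0,1)
6. t1 CAS -> counter=4 r=(3,3) succ=(0,1) retry=(1,1)
7. t1 LOAD -> counter=4 r=(4,3) succ=(0,1) retry=(1,1)
8. t1 CAS -> counter=5 r=(4,3) succ=(1,1) retry=(1,1)

counter=5 r=(4,3) succ=(1,1) retry=(1,1)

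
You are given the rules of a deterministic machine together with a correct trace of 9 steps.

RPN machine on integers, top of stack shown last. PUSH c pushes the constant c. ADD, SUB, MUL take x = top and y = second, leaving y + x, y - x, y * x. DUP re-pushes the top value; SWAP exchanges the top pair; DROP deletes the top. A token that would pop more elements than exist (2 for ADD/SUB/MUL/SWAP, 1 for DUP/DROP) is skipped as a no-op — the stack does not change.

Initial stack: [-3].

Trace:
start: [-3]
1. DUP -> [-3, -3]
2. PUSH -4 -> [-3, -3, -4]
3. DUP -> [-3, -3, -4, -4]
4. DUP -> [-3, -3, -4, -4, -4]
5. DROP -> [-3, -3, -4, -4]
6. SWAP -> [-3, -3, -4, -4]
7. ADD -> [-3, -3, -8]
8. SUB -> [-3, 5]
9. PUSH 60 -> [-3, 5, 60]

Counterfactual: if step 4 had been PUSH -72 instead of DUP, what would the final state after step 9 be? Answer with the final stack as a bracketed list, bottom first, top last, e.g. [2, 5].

[-3, 5, 60]

(re-executing from step 4 with the substitution; state before step 4: [-3, -3, -4, -4])
4. PUSH -72 -> [-3, -3, -4, -4, -72]
5. DROP -> [-3, -3, -4, -4]
6. SWAP -> [-3, -3, -4, -4]
7. ADD -> [-3, -3, -8]
8. SUB -> [-3, 5]
9. PUSH 60 -> [-3, 5, 60]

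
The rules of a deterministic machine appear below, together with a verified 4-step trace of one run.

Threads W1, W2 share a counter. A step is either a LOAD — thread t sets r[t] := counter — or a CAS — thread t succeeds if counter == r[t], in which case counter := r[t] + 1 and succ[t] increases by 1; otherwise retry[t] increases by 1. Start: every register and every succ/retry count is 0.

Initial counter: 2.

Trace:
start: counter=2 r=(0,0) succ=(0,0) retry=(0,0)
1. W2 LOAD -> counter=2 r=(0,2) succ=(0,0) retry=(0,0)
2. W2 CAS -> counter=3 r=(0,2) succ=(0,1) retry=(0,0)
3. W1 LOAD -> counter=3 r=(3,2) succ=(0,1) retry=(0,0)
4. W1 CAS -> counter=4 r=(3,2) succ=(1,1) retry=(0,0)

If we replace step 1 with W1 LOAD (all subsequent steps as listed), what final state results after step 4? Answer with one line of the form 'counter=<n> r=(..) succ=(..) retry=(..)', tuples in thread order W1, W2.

counter=3 r=(2,0) succ=(1,0) retry=(0,1)

(re-executing from step 1 with the substitution; state before step 1: counter=2 r=(0,0) succ=(0,0) retry=(0,0))
1. W1 LOAD -> counter=2 r=(2,0) succ=(0,0) retry=(0,0)
2. W2 CAS -> counter=2 r=(2,0) succ=(0,0) retry=(0,1)
3. W1 LOAD -> counter=2 r=(2,0) succ=(0,0) retry=(0,1)
4. W1 CAS -> counter=3 r=(2,0) succ=(1,0) retry=(0,1)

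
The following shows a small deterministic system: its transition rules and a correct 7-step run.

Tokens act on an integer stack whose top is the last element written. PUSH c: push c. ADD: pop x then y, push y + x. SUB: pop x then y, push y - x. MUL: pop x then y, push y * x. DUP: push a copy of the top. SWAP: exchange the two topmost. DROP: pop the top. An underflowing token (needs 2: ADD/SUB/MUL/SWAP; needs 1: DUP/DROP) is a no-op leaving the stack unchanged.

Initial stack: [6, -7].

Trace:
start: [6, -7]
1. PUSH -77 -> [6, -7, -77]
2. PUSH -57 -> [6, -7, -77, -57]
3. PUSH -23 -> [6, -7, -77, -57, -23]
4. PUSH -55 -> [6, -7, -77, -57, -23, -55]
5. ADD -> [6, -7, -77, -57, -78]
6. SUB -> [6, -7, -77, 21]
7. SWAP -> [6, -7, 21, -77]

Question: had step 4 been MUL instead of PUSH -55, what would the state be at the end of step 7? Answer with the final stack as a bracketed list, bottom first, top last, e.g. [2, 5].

(re-executing from step 4 with the substitution; state before step 4: [6, -7, -77, -57, -23])
4. MUL -> [6, -7, -77, 1311]
5. ADD -> [6, -7, 1234]
6. SUB -> [6, -1241]
7. SWAP -> [-1241, 6]

[-1241, 6]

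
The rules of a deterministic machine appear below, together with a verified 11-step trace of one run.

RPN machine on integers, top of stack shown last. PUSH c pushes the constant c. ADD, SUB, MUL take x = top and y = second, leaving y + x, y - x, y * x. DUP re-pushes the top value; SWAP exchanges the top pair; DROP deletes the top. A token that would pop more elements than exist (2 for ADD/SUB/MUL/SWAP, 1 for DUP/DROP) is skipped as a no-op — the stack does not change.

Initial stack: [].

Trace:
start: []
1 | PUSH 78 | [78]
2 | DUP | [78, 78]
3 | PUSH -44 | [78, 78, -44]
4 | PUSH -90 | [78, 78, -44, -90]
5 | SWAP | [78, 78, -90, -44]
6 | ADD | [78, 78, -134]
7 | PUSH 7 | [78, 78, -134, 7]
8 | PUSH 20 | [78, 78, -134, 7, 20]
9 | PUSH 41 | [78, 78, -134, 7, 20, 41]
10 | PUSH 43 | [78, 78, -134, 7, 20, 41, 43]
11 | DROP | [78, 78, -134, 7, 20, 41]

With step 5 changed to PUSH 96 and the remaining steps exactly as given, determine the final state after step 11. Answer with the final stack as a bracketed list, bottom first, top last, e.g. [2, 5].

(re-executing from step 5 with the substitution; state before step 5: [78, 78, -44, -90])
5 | PUSH 96 | [78, 78, -44, -90, 96]
6 | ADD | [78, 78, -44, 6]
7 | PUSH 7 | [78, 78, -44, 6, 7]
8 | PUSH 20 | [78, 78, -44, 6, 7, 20]
9 | PUSH 41 | [78, 78, -44, 6, 7, 20, 41]
10 | PUSH 43 | [78, 78, -44, 6, 7, 20, 41, 43]
11 | DROP | [78, 78, -44, 6, 7, 20, 41]

[78, 78, -44, 6, 7, 20, 41]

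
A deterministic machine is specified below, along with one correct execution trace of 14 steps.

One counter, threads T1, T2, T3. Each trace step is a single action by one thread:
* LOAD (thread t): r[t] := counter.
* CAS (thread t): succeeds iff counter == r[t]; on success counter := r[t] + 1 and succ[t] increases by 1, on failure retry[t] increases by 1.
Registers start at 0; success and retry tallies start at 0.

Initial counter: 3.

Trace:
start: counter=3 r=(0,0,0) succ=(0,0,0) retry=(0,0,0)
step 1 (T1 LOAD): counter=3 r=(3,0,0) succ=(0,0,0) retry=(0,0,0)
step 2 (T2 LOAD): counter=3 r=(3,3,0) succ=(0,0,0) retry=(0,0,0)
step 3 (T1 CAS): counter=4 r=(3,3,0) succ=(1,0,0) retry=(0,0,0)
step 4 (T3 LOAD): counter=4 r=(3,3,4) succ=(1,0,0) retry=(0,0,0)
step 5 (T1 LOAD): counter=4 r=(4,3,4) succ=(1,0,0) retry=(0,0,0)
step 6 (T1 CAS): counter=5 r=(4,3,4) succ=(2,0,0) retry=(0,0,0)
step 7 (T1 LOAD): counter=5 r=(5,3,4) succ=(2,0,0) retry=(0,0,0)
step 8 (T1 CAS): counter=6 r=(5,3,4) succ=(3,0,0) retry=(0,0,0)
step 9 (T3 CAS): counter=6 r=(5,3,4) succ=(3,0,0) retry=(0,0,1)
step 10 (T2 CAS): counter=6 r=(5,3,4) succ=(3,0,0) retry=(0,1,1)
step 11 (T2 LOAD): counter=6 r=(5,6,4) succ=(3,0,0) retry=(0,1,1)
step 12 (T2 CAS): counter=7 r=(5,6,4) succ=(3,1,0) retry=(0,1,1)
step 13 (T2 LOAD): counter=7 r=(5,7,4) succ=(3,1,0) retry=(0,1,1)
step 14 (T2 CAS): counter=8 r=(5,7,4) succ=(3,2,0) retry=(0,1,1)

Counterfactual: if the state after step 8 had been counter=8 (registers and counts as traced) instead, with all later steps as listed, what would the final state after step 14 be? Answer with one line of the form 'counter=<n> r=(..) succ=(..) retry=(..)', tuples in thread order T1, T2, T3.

state after step 8 := counter=8 r=(5,3,4) succ=(3,0,0) retry=(0,0,0)
step 9 (T3 CAS): counter=8 r=(5,3,4) succ=(3,0,0) retry=(0,0,1)
step 10 (T2 CAS): counter=8 r=(5,3,4) succ=(3,0,0) retry=(0,1,1)
step 11 (T2 LOAD): counter=8 r=(5,8,4) succ=(3,0,0) retry=(0,1,1)
step 12 (T2 CAS): counter=9 r=(5,8,4) succ=(3,1,0) retry=(0,1,1)
step 13 (T2 LOAD): counter=9 r=(5,9,4) succ=(3,1,0) retry=(0,1,1)
step 14 (T2 CAS): counter=10 r=(5,9,4) succ=(3,2,0) retry=(0,1,1)

counter=10 r=(5,9,4) succ=(3,2,0) retry=(0,1,1)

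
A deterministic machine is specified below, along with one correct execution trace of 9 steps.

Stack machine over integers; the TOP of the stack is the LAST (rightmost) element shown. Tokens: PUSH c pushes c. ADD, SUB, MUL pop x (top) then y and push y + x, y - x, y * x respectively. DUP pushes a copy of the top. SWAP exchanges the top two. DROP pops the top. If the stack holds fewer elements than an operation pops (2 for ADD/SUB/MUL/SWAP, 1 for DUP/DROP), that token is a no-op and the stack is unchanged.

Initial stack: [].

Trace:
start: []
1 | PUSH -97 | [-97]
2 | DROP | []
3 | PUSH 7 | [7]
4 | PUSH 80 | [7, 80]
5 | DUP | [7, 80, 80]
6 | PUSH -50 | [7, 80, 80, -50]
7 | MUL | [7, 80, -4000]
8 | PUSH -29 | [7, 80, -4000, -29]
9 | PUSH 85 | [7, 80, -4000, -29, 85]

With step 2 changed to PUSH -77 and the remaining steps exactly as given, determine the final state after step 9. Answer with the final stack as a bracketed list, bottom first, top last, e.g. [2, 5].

[-97, -77, 7, 80, -4000, -29, 85]

(re-executing from step 2 with the substitution; state before step 2: [-97])
2 | PUSH -77 | [-97, -77]
3 | PUSH 7 | [-97, -77, 7]
4 | PUSH 80 | [-97, -77, 7, 80]
5 | DUP | [-97, -77, 7, 80, 80]
6 | PUSH -50 | [-97, -77, 7, 80, 80, -50]
7 | MUL | [-97, -77, 7, 80, -4000]
8 | PUSH -29 | [-97, -77, 7, 80, -4000, -29]
9 | PUSH 85 | [-97, -77, 7, 80, -4000, -29, 85]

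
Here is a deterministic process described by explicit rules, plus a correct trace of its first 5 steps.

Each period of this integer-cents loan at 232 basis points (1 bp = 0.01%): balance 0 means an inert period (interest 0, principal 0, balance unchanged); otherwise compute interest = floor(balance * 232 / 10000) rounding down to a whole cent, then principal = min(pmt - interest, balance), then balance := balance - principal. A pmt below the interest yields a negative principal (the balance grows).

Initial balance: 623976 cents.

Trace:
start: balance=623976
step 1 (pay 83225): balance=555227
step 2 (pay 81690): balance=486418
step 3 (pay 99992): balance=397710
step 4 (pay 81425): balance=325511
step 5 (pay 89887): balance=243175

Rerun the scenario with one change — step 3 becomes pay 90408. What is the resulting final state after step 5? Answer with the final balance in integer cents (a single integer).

253210

(re-executing from step 3 with the substitution; state before step 3: balance=486418)
step 3 (pay 90408): balance=407294
step 4 (pay 81425): balance=335318
step 5 (pay 89887): balance=253210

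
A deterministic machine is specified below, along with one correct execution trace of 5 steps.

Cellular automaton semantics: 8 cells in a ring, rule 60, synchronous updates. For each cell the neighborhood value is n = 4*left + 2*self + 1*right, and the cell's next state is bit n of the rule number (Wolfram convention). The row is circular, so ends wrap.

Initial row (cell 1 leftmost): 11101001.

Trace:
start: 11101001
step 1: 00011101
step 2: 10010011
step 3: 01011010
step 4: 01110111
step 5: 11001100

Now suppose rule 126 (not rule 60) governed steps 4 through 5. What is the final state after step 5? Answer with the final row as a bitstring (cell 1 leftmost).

00000000

(re-executing steps 4..5 under rule 126; state before step 4: 01011010)
step 4: 11111111
step 5: 00000000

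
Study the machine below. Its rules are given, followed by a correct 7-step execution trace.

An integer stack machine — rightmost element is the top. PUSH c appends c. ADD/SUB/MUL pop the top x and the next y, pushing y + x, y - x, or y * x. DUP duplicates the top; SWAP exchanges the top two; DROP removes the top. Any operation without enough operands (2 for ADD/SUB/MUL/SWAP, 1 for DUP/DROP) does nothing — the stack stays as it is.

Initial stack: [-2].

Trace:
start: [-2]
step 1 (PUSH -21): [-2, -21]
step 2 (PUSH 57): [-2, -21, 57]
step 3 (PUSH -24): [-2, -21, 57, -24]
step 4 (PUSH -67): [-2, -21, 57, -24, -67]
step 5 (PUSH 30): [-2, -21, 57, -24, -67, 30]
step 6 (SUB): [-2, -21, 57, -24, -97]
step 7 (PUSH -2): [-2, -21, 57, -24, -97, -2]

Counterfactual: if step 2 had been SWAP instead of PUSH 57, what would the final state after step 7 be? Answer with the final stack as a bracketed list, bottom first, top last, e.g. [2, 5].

(re-executing from step 2 with the substitution; state before step 2: [-2, -21])
step 2 (SWAP): [-21, -2]
step 3 (PUSH -24): [-21, -2, -24]
step 4 (PUSH -67): [-21, -2, -24, -67]
step 5 (PUSH 30): [-21, -2, -24, -67, 30]
step 6 (SUB): [-21, -2, -24, -97]
step 7 (PUSH -2): [-21, -2, -24, -97, -2]

[-21, -2, -24, -97, -2]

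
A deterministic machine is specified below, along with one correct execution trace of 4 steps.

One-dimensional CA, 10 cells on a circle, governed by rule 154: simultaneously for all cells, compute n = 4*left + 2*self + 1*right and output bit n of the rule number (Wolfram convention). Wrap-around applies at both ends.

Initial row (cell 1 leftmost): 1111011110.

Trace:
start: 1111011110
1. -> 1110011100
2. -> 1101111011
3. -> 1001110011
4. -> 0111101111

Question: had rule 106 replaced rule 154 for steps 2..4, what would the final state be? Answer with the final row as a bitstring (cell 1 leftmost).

(re-executing steps 2..4 under rule 106; state before step 2: 1110011100)
2. -> 1010110101
3. -> 1101111011
4. -> 0111001110

0111001110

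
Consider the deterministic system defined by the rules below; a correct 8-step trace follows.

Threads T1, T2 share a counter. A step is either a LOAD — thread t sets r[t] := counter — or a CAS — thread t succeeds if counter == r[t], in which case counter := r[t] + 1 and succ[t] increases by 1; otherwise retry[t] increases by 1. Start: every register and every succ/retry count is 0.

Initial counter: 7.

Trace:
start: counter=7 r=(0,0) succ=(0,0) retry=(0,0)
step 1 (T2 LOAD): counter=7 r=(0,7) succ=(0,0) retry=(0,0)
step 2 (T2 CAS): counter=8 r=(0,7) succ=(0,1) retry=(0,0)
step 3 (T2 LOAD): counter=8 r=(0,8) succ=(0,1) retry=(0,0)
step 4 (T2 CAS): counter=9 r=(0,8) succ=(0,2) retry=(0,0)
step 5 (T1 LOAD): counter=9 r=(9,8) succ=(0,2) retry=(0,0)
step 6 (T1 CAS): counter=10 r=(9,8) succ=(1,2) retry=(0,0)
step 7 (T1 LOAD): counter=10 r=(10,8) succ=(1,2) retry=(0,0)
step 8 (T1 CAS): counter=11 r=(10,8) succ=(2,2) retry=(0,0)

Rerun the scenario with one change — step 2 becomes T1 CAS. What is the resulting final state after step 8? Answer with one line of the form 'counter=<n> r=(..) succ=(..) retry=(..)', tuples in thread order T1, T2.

counter=10 r=(9,7) succ=(2,1) retry=(1,0)

(re-executing from step 2 with the substitution; state before step 2: counter=7 r=(0,7) succ=(0,0) retry=(0,0))
step 2 (T1 CAS): counter=7 r=(0,7) succ=(0,0) retry=(1,0)
step 3 (T2 LOAD): counter=7 r=(0,7) succ=(0,0) retry=(1,0)
step 4 (T2 CAS): counter=8 r=(0,7) succ=(0,1) retry=(1,0)
step 5 (T1 LOAD): counter=8 r=(8,7) succ=(0,1) retry=(1,0)
step 6 (T1 CAS): counter=9 r=(8,7) succ=(1,1) retry=(1,0)
step 7 (T1 LOAD): counter=9 r=(9,7) succ=(1,1) retry=(1,0)
step 8 (T1 CAS): counter=10 r=(9,7) succ=(2,1) retry=(1,0)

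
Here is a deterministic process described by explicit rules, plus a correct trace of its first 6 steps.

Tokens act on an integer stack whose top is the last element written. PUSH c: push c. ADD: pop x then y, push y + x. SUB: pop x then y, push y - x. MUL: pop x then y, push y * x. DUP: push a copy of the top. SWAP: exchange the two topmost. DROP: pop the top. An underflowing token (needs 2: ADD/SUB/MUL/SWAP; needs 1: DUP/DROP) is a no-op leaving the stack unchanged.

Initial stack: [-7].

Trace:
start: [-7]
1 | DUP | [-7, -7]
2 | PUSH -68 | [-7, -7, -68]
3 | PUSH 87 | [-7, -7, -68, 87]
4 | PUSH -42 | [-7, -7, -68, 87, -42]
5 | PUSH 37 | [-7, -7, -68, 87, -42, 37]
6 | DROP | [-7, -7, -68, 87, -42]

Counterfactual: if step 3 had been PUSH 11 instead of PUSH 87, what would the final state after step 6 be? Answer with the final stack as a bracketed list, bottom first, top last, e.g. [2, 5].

[-7, -7, -68, 11, -42]

(re-executing from step 3 with the substitution; state before step 3: [-7, -7, -68])
3 | PUSH 11 | [-7, -7, -68, 11]
4 | PUSH -42 | [-7, -7, -68, 11, -42]
5 | PUSH 37 | [-7, -7, -68, 11, -42, 37]
6 | DROP | [-7, -7, -68, 11, -42]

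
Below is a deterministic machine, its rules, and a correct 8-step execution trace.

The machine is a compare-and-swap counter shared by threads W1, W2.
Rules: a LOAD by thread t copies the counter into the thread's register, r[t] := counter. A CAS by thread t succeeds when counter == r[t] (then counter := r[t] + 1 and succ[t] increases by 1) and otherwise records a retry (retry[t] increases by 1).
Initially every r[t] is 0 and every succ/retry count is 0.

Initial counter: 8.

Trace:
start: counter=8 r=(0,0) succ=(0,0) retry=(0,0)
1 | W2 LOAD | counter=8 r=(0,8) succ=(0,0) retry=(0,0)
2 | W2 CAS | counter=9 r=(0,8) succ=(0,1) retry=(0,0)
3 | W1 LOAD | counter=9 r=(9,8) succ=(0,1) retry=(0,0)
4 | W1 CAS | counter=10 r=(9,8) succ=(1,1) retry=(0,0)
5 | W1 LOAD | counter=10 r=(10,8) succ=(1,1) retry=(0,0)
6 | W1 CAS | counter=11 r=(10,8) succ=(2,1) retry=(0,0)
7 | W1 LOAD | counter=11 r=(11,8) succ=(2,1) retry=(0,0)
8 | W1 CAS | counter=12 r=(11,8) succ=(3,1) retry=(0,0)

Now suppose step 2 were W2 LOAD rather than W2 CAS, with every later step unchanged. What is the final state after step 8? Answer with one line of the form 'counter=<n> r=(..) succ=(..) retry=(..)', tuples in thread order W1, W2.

counter=11 r=(10,8) succ=(3,0) retry=(0,0)

(re-executing from step 2 with the substitution; state before step 2: counter=8 r=(0,8) succ=(0,0) retry=(0,0))
2 | W2 LOAD | counter=8 r=(0,8) succ=(0,0) retry=(0,0)
3 | W1 LOAD | counter=8 r=(8,8) succ=(0,0) retry=(0,0)
4 | W1 CAS | counter=9 r=(8,8) succ=(1,0) retry=(0,0)
5 | W1 LOAD | counter=9 r=(9,8) succ=(1,0) retry=(0,0)
6 | W1 CAS | counter=10 r=(9,8) succ=(2,0) retry=(0,0)
7 | W1 LOAD | counter=10 r=(10,8) succ=(2,0) retry=(0,0)
8 | W1 CAS | counter=11 r=(10,8) succ=(3,0) retry=(0,0)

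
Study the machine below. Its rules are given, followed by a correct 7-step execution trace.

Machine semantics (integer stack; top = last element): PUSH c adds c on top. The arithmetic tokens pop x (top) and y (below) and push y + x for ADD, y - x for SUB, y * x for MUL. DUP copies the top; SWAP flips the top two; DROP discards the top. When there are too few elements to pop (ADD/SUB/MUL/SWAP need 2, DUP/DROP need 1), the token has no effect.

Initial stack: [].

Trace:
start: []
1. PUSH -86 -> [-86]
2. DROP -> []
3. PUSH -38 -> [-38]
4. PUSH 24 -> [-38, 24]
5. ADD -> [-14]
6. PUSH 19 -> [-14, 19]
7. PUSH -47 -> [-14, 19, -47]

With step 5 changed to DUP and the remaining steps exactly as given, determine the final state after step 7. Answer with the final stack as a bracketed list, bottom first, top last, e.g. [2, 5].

[-38, 24, 24, 19, -47]

(re-executing from step 5 with the substitution; state before step 5: [-38, 24])
5. DUP -> [-38, 24, 24]
6. PUSH 19 -> [-38, 24, 24, 19]
7. PUSH -47 -> [-38, 24, 24, 19, -47]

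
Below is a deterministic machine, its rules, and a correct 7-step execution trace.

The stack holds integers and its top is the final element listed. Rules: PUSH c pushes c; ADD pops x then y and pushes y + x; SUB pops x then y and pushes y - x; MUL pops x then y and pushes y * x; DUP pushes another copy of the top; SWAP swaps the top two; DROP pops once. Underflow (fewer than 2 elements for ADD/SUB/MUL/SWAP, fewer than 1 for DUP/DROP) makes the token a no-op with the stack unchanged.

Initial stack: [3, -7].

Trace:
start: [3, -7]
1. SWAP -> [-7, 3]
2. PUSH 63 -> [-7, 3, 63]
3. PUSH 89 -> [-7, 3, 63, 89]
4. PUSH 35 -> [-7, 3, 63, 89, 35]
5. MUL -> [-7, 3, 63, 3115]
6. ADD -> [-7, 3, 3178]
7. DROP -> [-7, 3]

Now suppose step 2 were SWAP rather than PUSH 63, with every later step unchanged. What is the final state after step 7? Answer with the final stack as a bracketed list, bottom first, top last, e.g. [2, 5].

[3]

(re-executing from step 2 with the substitution; state before step 2: [-7, 3])
2. SWAP -> [3, -7]
3. PUSH 89 -> [3, -7, 89]
4. PUSH 35 -> [3, -7, 89, 35]
5. MUL -> [3, -7, 3115]
6. ADD -> [3, 3108]
7. DROP -> [3]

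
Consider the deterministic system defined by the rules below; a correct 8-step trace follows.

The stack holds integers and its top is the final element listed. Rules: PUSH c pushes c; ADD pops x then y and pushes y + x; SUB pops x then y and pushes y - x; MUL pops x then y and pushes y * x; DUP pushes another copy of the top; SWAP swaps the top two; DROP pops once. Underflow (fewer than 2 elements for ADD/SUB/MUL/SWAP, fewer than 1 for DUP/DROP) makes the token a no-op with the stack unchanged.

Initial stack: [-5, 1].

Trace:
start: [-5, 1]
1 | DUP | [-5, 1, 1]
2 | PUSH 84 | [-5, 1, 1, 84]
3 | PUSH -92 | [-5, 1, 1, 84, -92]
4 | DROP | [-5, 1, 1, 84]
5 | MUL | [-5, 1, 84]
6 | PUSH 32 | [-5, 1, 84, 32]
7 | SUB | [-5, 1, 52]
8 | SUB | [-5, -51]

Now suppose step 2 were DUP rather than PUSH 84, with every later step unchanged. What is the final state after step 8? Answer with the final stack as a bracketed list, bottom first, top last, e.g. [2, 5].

[-5, 32]

(re-executing from step 2 with the substitution; state before step 2: [-5, 1, 1])
2 | DUP | [-5, 1, 1, 1]
3 | PUSH -92 | [-5, 1, 1, 1, -92]
4 | DROP | [-5, 1, 1, 1]
5 | MUL | [-5, 1, 1]
6 | PUSH 32 | [-5, 1, 1, 32]
7 | SUB | [-5, 1, -31]
8 | SUB | [-5, 32]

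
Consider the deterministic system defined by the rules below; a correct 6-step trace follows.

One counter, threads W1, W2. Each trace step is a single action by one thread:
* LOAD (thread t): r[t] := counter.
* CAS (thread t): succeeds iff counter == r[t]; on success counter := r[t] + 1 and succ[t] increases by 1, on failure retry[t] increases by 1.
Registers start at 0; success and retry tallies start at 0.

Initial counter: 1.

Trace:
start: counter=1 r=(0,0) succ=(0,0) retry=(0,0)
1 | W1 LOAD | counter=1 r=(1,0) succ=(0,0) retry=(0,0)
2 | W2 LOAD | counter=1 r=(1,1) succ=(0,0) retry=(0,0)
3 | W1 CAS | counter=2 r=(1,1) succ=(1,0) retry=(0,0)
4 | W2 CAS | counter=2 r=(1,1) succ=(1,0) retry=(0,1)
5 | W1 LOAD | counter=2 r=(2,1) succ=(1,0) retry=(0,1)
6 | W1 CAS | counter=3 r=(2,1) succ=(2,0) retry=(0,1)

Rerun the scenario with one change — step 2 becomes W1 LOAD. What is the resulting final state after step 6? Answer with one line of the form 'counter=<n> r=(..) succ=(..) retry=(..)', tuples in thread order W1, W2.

(re-executing from step 2 with the substitution; state before step 2: counter=1 r=(1,0) succ=(0,0) retry=(0,0))
2 | W1 LOAD | counter=1 r=(1,0) succ=(0,0) retry=(0,0)
3 | W1 CAS | counter=2 r=(1,0) succ=(1,0) retry=(0,0)
4 | W2 CAS | counter=2 r=(1,0) succ=(1,0) retry=(0,1)
5 | W1 LOAD | counter=2 r=(2,0) succ=(1,0) retry=(0,1)
6 | W1 CAS | counter=3 r=(2,0) succ=(2,0) retry=(0,1)

counter=3 r=(2,0) succ=(2,0) retry=(0,1)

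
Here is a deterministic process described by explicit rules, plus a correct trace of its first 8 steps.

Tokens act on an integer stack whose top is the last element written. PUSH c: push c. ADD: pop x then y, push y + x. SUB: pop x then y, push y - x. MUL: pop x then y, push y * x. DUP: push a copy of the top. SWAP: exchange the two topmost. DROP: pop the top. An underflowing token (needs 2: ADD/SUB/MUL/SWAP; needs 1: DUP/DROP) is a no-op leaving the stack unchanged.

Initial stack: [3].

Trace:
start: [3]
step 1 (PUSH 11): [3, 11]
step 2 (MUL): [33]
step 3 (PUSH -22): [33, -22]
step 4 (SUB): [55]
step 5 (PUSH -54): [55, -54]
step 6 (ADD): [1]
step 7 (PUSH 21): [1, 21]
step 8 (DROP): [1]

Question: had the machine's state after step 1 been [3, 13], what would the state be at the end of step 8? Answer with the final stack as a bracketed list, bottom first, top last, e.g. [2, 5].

state after step 1 := [3, 13]
step 2 (MUL): [39]
step 3 (PUSH -22): [39, -22]
step 4 (SUB): [61]
step 5 (PUSH -54): [61, -54]
step 6 (ADD): [7]
step 7 (PUSH 21): [7, 21]
step 8 (DROP): [7]

[7]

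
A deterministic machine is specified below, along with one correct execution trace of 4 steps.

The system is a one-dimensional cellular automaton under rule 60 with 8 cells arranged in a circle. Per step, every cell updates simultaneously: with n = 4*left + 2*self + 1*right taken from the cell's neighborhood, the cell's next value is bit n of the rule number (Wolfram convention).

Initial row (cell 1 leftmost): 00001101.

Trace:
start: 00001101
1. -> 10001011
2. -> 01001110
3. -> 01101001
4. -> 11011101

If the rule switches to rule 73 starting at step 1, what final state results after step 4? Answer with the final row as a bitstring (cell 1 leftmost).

(re-executing steps 1..4 under rule 73; state before step 1: 00001101)
1. -> 01101100
2. -> 01101101
3. -> 01101100
4. -> 01101101

01101101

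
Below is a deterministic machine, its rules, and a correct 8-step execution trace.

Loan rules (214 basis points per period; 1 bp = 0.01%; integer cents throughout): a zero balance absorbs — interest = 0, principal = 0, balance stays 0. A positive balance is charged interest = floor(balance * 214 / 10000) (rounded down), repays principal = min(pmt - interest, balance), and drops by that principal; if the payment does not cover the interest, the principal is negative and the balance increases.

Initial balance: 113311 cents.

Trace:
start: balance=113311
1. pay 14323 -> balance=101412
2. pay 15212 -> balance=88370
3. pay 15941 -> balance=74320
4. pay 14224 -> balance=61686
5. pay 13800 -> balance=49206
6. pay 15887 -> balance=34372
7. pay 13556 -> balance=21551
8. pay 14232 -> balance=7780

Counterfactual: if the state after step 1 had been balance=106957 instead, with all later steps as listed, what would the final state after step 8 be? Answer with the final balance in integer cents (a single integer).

14209

state after step 1 := balance=106957
2. pay 15212 -> balance=94033
3. pay 15941 -> balance=80104
4. pay 14224 -> balance=67594
5. pay 13800 -> balance=55240
6. pay 15887 -> balance=40535
7. pay 13556 -> balance=27846
8. pay 14232 -> balance=14209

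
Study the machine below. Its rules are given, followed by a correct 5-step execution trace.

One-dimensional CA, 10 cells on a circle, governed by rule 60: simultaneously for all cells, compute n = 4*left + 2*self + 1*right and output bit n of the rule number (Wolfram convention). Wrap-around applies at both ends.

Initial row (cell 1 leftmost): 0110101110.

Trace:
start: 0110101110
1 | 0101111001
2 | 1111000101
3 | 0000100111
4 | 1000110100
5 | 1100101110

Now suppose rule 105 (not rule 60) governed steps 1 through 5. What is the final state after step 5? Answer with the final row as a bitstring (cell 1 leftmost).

1011100000

(re-executing steps 1..5 under rule 105; state before step 1: 0110101110)
1 | 0111011010
2 | 0101111100
3 | 0011000101
4 | 0011010010
5 | 1011100000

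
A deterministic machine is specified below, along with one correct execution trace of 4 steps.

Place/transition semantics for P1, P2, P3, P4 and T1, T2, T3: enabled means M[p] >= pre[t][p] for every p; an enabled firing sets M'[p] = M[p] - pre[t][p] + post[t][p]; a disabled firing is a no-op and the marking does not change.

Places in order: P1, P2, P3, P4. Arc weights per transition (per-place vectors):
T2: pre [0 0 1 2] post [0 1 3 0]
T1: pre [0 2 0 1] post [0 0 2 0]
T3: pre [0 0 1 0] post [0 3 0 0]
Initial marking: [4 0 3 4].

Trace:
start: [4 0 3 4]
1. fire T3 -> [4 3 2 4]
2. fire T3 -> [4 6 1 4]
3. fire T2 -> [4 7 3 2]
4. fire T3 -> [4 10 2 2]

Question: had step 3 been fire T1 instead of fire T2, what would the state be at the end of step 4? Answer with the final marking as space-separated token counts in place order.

4 7 2 3

(re-executing from step 3 with the substitution; state before step 3: [4 6 1 4])
3. fire T1 -> [4 4 3 3]
4. fire T3 -> [4 7 2 3]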